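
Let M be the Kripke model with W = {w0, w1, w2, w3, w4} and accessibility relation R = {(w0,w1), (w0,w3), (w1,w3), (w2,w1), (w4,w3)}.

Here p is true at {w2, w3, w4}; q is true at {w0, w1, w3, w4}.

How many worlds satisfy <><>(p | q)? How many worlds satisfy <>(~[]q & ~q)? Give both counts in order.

For <><>(p | q):
w0: successors {w1, w3}; <>(p | q) there: w1:T, w3:F. ✓
w1: successors {w3}; <>(p | q) there: w3:F. ✗
w2: successors {w1}; <>(p | q) there: w1:T. ✓
w3: no successors, so <><>(p | q) fails. ✗
w4: successors {w3}; <>(p | q) there: w3:F. ✗
— 2 worlds.
For <>(~[]q & ~q):
w0: successors {w1, w3}; ~[]q & ~q there: w1:F, w3:F. ✗
w1: successors {w3}; ~[]q & ~q there: w3:F. ✗
w2: successors {w1}; ~[]q & ~q there: w1:F. ✗
w3: no successors, so <>(~[]q & ~q) fails. ✗
w4: successors {w3}; ~[]q & ~q there: w3:F. ✗
— 0 worlds.

2 and 0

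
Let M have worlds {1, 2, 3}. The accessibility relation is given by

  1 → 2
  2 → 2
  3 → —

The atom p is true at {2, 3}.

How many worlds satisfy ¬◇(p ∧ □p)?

1

1: ◇(p ∧ □p) is T. ✗
2: ◇(p ∧ □p) is T. ✗
3: ◇(p ∧ □p) is F. ✓
Satisfying worlds: {3}.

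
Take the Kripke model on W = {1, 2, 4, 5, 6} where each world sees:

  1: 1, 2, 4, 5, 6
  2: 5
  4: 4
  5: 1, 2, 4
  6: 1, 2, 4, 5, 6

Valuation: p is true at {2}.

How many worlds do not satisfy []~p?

1: successors {1, 2, 4, 5, 6}; ~p there: 1:T, 2:F, 4:T, 5:T, 6:T. ✗
2: successors {5}; ~p there: 5:T. ✓
4: successors {4}; ~p there: 4:T. ✓
5: successors {1, 2, 4}; ~p there: 1:T, 2:F, 4:T. ✗
6: successors {1, 2, 4, 5, 6}; ~p there: 1:T, 2:F, 4:T, 5:T, 6:T. ✗
Satisfying worlds: {2, 4}.
So []~p fails at the other 3 worlds.

3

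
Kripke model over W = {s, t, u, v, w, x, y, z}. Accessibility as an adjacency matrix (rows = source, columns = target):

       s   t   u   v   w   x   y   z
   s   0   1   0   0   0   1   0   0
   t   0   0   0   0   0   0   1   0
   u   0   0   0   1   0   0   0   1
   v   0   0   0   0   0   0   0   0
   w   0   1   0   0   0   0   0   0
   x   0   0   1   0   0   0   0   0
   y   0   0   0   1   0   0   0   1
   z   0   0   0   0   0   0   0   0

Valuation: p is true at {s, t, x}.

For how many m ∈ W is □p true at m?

s: successors {t, x}; p there: t:T, x:T. ✓
t: successors {y}; p there: y:F. ✗
u: successors {v, z}; p there: v:F, z:F. ✗
v: no successors, so □p holds vacuously. ✓
w: successors {t}; p there: t:T. ✓
x: successors {u}; p there: u:F. ✗
y: successors {v, z}; p there: v:F, z:F. ✗
z: no successors, so □p holds vacuously. ✓
Satisfying worlds: {s, v, w, z}.

4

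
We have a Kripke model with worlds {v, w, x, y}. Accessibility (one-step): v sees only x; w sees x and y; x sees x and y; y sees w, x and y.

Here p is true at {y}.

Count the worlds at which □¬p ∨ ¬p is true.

3

v: □¬p is T, ¬p is T. ✓
w: □¬p is F, ¬p is T. ✓
x: □¬p is F, ¬p is T. ✓
y: □¬p is F, ¬p is F. ✗
Satisfying worlds: {v, w, x}.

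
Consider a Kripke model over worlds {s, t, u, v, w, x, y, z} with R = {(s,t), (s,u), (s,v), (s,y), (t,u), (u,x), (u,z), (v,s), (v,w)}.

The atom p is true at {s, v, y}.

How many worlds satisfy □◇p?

4

s: successors {t, u, v, y}; ◇p there: t:F, u:F, v:T, y:F. ✗
t: successors {u}; ◇p there: u:F. ✗
u: successors {x, z}; ◇p there: x:F, z:F. ✗
v: successors {s, w}; ◇p there: s:T, w:F. ✗
w: no successors, so □◇p holds vacuously. ✓
x: no successors, so □◇p holds vacuously. ✓
y: no successors, so □◇p holds vacuously. ✓
z: no successors, so □◇p holds vacuously. ✓
Satisfying worlds: {w, x, y, z}.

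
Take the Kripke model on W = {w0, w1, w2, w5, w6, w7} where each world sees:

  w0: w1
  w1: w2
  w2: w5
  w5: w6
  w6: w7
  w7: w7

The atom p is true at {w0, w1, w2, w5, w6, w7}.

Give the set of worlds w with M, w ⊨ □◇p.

{w0, w1, w2, w5, w6, w7}

w0: successors {w1}; ◇p there: w1:T. ✓
w1: successors {w2}; ◇p there: w2:T. ✓
w2: successors {w5}; ◇p there: w5:T. ✓
w5: successors {w6}; ◇p there: w6:T. ✓
w6: successors {w7}; ◇p there: w7:T. ✓
w7: successors {w7}; ◇p there: w7:T. ✓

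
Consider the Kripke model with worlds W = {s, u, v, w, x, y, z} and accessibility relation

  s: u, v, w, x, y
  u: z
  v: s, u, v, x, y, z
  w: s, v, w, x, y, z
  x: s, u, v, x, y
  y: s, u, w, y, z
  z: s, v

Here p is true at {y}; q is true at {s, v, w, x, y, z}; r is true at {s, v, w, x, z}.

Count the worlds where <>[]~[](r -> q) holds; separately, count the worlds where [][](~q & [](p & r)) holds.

For <>[]~[](r -> q):
s: successors {u, v, w, x, y}; []~[](r -> q) there: u:F, v:F, w:F, x:F, y:F. ✗
u: successors {z}; []~[](r -> q) there: z:F. ✗
v: successors {s, u, v, x, y, z}; []~[](r -> q) there: s:F, u:F, v:F, x:F, y:F, z:F. ✗
w: successors {s, v, w, x, y, z}; []~[](r -> q) there: s:F, v:F, w:F, x:F, y:F, z:F. ✗
x: successors {s, u, v, x, y}; []~[](r -> q) there: s:F, u:F, v:F, x:F, y:F. ✗
y: successors {s, u, w, y, z}; []~[](r -> q) there: s:F, u:F, w:F, y:F, z:F. ✗
z: successors {s, v}; []~[](r -> q) there: s:F, v:F. ✗
— 0 worlds.
For [][](~q & [](p & r)):
s: successors {u, v, w, x, y}; [](~q & [](p & r)) there: u:F, v:F, w:F, x:F, y:F. ✗
u: successors {z}; [](~q & [](p & r)) there: z:F. ✗
v: successors {s, u, v, x, y, z}; [](~q & [](p & r)) there: s:F, u:F, v:F, x:F, y:F, z:F. ✗
w: successors {s, v, w, x, y, z}; [](~q & [](p & r)) there: s:F, v:F, w:F, x:F, y:F, z:F. ✗
x: successors {s, u, v, x, y}; [](~q & [](p & r)) there: s:F, u:F, v:F, x:F, y:F. ✗
y: successors {s, u, w, y, z}; [](~q & [](p & r)) there: s:F, u:F, w:F, y:F, z:F. ✗
z: successors {s, v}; [](~q & [](p & r)) there: s:F, v:F. ✗
— 0 worlds.

0 and 0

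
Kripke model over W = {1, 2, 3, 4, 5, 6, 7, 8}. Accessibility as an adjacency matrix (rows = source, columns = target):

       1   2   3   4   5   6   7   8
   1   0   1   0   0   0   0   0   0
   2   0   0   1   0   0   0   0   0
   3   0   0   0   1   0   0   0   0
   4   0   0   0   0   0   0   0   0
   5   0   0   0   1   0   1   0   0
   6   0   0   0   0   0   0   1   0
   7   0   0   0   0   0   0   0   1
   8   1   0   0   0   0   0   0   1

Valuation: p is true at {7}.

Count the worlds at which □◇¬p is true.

1: successors {2}; ◇¬p there: 2:T. ✓
2: successors {3}; ◇¬p there: 3:T. ✓
3: successors {4}; ◇¬p there: 4:F. ✗
4: no successors, so □◇¬p holds vacuously. ✓
5: successors {4, 6}; ◇¬p there: 4:F, 6:F. ✗
6: successors {7}; ◇¬p there: 7:T. ✓
7: successors {8}; ◇¬p there: 8:T. ✓
8: successors {1, 8}; ◇¬p there: 1:T, 8:T. ✓
Satisfying worlds: {1, 2, 4, 6, 7, 8}.

6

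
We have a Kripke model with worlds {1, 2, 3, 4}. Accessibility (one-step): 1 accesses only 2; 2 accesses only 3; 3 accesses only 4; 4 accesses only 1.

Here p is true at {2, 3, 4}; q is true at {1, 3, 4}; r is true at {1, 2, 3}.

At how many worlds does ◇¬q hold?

1

1: successors {2}; ¬q there: 2:T. ✓
2: successors {3}; ¬q there: 3:F. ✗
3: successors {4}; ¬q there: 4:F. ✗
4: successors {1}; ¬q there: 1:F. ✗
Satisfying worlds: {1}.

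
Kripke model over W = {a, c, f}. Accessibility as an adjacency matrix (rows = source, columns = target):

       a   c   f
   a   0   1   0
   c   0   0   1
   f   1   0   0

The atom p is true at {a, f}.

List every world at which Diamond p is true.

a: successors {c}; p there: c:F. ✗
c: successors {f}; p there: f:T. ✓
f: successors {a}; p there: a:T. ✓

{c, f}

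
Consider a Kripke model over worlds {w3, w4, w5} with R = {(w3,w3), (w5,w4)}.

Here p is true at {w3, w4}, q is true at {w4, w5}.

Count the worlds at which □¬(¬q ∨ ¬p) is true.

w3: successors {w3}; ¬(¬q ∨ ¬p) there: w3:F. ✗
w4: no successors, so □¬(¬q ∨ ¬p) holds vacuously. ✓
w5: successors {w4}; ¬(¬q ∨ ¬p) there: w4:T. ✓
Satisfying worlds: {w4, w5}.

2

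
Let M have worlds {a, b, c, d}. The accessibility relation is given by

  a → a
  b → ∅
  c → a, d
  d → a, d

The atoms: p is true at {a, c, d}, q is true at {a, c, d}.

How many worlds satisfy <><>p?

3

a: successors {a}; <>p there: a:T. ✓
b: no successors, so <><>p fails. ✗
c: successors {a, d}; <>p there: a:T, d:T. ✓
d: successors {a, d}; <>p there: a:T, d:T. ✓
Satisfying worlds: {a, c, d}.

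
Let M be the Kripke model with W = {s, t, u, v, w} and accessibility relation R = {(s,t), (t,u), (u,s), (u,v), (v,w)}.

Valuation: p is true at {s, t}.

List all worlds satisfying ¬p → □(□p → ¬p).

{s, t, v, w}

s: ¬p is F, □(□p → ¬p) is T. ✓
t: ¬p is F, □(□p → ¬p) is T. ✓
u: ¬p is T, □(□p → ¬p) is F. ✗
v: ¬p is T, □(□p → ¬p) is T. ✓
w: ¬p is T, □(□p → ¬p) is T. ✓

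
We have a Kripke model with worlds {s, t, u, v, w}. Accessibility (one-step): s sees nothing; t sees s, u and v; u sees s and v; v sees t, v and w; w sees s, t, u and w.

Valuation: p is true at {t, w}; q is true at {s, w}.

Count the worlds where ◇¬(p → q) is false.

3

s: no successors, so ◇¬(p → q) fails. ✗
t: successors {s, u, v}; ¬(p → q) there: s:F, u:F, v:F. ✗
u: successors {s, v}; ¬(p → q) there: s:F, v:F. ✗
v: successors {t, v, w}; ¬(p → q) there: t:T, v:F, w:F. ✓
w: successors {s, t, u, w}; ¬(p → q) there: s:F, t:T, u:F, w:F. ✓
Satisfying worlds: {v, w}.
So ◇¬(p → q) fails at the other 3 worlds.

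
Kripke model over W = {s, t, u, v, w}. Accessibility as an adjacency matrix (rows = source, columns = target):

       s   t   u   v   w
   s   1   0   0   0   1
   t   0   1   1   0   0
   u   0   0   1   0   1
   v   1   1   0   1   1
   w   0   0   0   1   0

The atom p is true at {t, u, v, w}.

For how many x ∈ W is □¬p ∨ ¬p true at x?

s: □¬p is F, ¬p is T. ✓
t: □¬p is F, ¬p is F. ✗
u: □¬p is F, ¬p is F. ✗
v: □¬p is F, ¬p is F. ✗
w: □¬p is F, ¬p is F. ✗
Satisfying worlds: {s}.

1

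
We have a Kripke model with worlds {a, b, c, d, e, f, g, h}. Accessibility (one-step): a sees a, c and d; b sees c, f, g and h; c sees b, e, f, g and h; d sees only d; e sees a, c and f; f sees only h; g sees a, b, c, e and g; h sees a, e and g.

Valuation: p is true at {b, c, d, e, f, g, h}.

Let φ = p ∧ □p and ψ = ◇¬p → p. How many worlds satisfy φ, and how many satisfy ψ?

4 and 7

For p ∧ □p:
a: p is F, □p is F. ✗
b: p is T, □p is T. ✓
c: p is T, □p is T. ✓
d: p is T, □p is T. ✓
e: p is T, □p is F. ✗
f: p is T, □p is T. ✓
g: p is T, □p is F. ✗
h: p is T, □p is F. ✗
— 4 worlds.
For ◇¬p → p:
a: ◇¬p is T, p is F. ✗
b: ◇¬p is F, p is T. ✓
c: ◇¬p is F, p is T. ✓
d: ◇¬p is F, p is T. ✓
e: ◇¬p is T, p is T. ✓
f: ◇¬p is F, p is T. ✓
g: ◇¬p is T, p is T. ✓
h: ◇¬p is T, p is T. ✓
— 7 worlds.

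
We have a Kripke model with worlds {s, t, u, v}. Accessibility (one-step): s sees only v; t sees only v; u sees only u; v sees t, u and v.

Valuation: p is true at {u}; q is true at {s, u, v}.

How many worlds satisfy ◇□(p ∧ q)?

2

s: successors {v}; □(p ∧ q) there: v:F. ✗
t: successors {v}; □(p ∧ q) there: v:F. ✗
u: successors {u}; □(p ∧ q) there: u:T. ✓
v: successors {t, u, v}; □(p ∧ q) there: t:F, u:T, v:F. ✓
Satisfying worlds: {u, v}.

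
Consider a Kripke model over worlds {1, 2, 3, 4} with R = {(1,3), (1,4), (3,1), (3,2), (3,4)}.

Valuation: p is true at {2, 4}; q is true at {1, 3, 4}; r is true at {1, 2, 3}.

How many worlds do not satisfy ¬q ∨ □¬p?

1: ¬q is F, □¬p is F. ✗
2: ¬q is T, □¬p is T. ✓
3: ¬q is F, □¬p is F. ✗
4: ¬q is F, □¬p is T. ✓
Satisfying worlds: {2, 4}.
So ¬q ∨ □¬p fails at the other 2 worlds.

2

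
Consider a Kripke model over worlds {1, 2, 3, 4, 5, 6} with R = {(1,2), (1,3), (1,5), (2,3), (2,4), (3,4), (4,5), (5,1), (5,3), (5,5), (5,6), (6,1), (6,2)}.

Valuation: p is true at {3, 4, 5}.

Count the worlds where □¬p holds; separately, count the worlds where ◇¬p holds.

1 and 3

For □¬p:
1: successors {2, 3, 5}; ¬p there: 2:T, 3:F, 5:F. ✗
2: successors {3, 4}; ¬p there: 3:F, 4:F. ✗
3: successors {4}; ¬p there: 4:F. ✗
4: successors {5}; ¬p there: 5:F. ✗
5: successors {1, 3, 5, 6}; ¬p there: 1:T, 3:F, 5:F, 6:T. ✗
6: successors {1, 2}; ¬p there: 1:T, 2:T. ✓
— 1 world.
For ◇¬p:
1: successors {2, 3, 5}; ¬p there: 2:T, 3:F, 5:F. ✓
2: successors {3, 4}; ¬p there: 3:F, 4:F. ✗
3: successors {4}; ¬p there: 4:F. ✗
4: successors {5}; ¬p there: 5:F. ✗
5: successors {1, 3, 5, 6}; ¬p there: 1:T, 3:F, 5:F, 6:T. ✓
6: successors {1, 2}; ¬p there: 1:T, 2:T. ✓
— 3 worlds.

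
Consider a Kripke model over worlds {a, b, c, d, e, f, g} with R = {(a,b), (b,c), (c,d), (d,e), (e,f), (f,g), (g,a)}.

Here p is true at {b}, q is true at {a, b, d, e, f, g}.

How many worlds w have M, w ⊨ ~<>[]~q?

6

a: <>[]~q is T. ✗
b: <>[]~q is F. ✓
c: <>[]~q is F. ✓
d: <>[]~q is F. ✓
e: <>[]~q is F. ✓
f: <>[]~q is F. ✓
g: <>[]~q is F. ✓
Satisfying worlds: {b, c, d, e, f, g}.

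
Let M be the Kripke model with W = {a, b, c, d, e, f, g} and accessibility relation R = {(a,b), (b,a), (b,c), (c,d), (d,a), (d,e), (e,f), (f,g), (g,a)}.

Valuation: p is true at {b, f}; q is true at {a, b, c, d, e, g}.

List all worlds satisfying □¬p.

{b, c, d, f, g}

a: successors {b}; ¬p there: b:F. ✗
b: successors {a, c}; ¬p there: a:T, c:T. ✓
c: successors {d}; ¬p there: d:T. ✓
d: successors {a, e}; ¬p there: a:T, e:T. ✓
e: successors {f}; ¬p there: f:F. ✗
f: successors {g}; ¬p there: g:T. ✓
g: successors {a}; ¬p there: a:T. ✓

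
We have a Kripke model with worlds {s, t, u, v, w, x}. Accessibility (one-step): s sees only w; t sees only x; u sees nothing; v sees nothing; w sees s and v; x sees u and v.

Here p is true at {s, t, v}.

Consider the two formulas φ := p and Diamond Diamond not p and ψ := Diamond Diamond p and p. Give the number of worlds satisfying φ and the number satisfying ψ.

1 and 2

For p and Diamond Diamond not p:
s: p is T, Diamond Diamond not p is F. ✗
t: p is T, Diamond Diamond not p is T. ✓
u: p is F, Diamond Diamond not p is F. ✗
v: p is T, Diamond Diamond not p is F. ✗
w: p is F, Diamond Diamond not p is T. ✗
x: p is F, Diamond Diamond not p is F. ✗
— 1 world.
For Diamond Diamond p and p:
s: Diamond Diamond p is T, p is T. ✓
t: Diamond Diamond p is T, p is T. ✓
u: Diamond Diamond p is F, p is F. ✗
v: Diamond Diamond p is F, p is T. ✗
w: Diamond Diamond p is F, p is F. ✗
x: Diamond Diamond p is F, p is F. ✗
— 2 worlds.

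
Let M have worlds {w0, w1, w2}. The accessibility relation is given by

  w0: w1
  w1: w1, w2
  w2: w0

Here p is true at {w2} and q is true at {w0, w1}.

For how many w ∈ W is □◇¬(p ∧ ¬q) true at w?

3

w0: successors {w1}; ◇¬(p ∧ ¬q) there: w1:T. ✓
w1: successors {w1, w2}; ◇¬(p ∧ ¬q) there: w1:T, w2:T. ✓
w2: successors {w0}; ◇¬(p ∧ ¬q) there: w0:T. ✓
Satisfying worlds: {w0, w1, w2}.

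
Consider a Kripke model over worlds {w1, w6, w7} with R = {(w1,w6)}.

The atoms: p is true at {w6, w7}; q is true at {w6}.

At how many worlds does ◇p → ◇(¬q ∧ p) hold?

2

w1: ◇p is T, ◇(¬q ∧ p) is F. ✗
w6: ◇p is F, ◇(¬q ∧ p) is F. ✓
w7: ◇p is F, ◇(¬q ∧ p) is F. ✓
Satisfying worlds: {w6, w7}.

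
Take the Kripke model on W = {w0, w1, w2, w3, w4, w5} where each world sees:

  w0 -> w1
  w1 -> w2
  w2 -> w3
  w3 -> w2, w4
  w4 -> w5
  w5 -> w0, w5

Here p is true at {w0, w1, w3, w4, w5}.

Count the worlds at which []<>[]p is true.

3

w0: successors {w1}; <>[]p there: w1:T. ✓
w1: successors {w2}; <>[]p there: w2:F. ✗
w2: successors {w3}; <>[]p there: w3:T. ✓
w3: successors {w2, w4}; <>[]p there: w2:F, w4:T. ✗
w4: successors {w5}; <>[]p there: w5:T. ✓
w5: successors {w0, w5}; <>[]p there: w0:F, w5:T. ✗
Satisfying worlds: {w0, w2, w4}.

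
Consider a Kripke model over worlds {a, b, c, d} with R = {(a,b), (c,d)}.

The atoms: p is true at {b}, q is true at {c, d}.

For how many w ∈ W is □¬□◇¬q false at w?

2

a: successors {b}; ¬□◇¬q there: b:F. ✗
b: no successors, so □¬□◇¬q holds vacuously. ✓
c: successors {d}; ¬□◇¬q there: d:F. ✗
d: no successors, so □¬□◇¬q holds vacuously. ✓
Satisfying worlds: {b, d}.
So □¬□◇¬q fails at the other 2 worlds.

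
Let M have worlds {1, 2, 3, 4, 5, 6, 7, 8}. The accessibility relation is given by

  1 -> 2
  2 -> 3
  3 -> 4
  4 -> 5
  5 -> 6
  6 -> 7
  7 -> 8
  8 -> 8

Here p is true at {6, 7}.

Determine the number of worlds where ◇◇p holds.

2

1: successors {2}; ◇p there: 2:F. ✗
2: successors {3}; ◇p there: 3:F. ✗
3: successors {4}; ◇p there: 4:F. ✗
4: successors {5}; ◇p there: 5:T. ✓
5: successors {6}; ◇p there: 6:T. ✓
6: successors {7}; ◇p there: 7:F. ✗
7: successors {8}; ◇p there: 8:F. ✗
8: successors {8}; ◇p there: 8:F. ✗
Satisfying worlds: {4, 5}.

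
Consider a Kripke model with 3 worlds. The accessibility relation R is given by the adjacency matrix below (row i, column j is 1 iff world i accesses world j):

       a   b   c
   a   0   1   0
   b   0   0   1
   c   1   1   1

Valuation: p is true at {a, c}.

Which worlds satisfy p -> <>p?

a: p is T, <>p is F. ✗
b: p is F, <>p is T. ✓
c: p is T, <>p is T. ✓

{b, c}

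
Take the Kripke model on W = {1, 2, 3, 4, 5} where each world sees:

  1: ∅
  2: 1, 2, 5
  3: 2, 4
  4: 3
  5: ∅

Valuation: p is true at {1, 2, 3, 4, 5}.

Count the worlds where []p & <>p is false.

1: []p is T, <>p is F. ✗
2: []p is T, <>p is T. ✓
3: []p is T, <>p is T. ✓
4: []p is T, <>p is T. ✓
5: []p is T, <>p is F. ✗
Satisfying worlds: {2, 3, 4}.
So []p & <>p fails at the other 2 worlds.

2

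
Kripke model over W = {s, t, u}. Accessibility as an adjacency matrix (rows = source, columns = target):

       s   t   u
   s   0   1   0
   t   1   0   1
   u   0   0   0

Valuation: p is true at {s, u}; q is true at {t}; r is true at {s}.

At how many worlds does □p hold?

2

s: successors {t}; p there: t:F. ✗
t: successors {s, u}; p there: s:T, u:T. ✓
u: no successors, so □p holds vacuously. ✓
Satisfying worlds: {t, u}.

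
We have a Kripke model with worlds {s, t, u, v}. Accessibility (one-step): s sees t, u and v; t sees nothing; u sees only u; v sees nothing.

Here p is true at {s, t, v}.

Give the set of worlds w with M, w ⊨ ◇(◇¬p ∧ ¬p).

{s, u}

s: successors {t, u, v}; ◇¬p ∧ ¬p there: t:F, u:T, v:F. ✓
t: no successors, so ◇(◇¬p ∧ ¬p) fails. ✗
u: successors {u}; ◇¬p ∧ ¬p there: u:T. ✓
v: no successors, so ◇(◇¬p ∧ ¬p) fails. ✗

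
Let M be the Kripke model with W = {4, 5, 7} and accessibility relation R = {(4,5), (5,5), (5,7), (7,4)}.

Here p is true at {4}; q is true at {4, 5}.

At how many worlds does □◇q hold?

4: successors {5}; ◇q there: 5:T. ✓
5: successors {5, 7}; ◇q there: 5:T, 7:T. ✓
7: successors {4}; ◇q there: 4:T. ✓
Satisfying worlds: {4, 5, 7}.

3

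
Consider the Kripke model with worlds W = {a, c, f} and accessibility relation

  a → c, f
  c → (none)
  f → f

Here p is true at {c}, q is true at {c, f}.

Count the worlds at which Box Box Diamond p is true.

1

a: successors {c, f}; Box Diamond p there: c:T, f:F. ✗
c: no successors, so Box Box Diamond p holds vacuously. ✓
f: successors {f}; Box Diamond p there: f:F. ✗
Satisfying worlds: {c}.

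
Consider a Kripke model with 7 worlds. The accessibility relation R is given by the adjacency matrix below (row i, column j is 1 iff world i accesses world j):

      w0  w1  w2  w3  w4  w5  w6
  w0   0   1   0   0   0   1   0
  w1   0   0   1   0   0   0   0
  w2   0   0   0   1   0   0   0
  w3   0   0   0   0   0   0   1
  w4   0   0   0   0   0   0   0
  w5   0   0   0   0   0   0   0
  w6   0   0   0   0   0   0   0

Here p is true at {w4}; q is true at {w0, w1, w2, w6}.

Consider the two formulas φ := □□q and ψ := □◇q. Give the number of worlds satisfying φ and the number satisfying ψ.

For □□q:
w0: successors {w1, w5}; □q there: w1:T, w5:T. ✓
w1: successors {w2}; □q there: w2:F. ✗
w2: successors {w3}; □q there: w3:T. ✓
w3: successors {w6}; □q there: w6:T. ✓
w4: no successors, so □□q holds vacuously. ✓
w5: no successors, so □□q holds vacuously. ✓
w6: no successors, so □□q holds vacuously. ✓
— 6 worlds.
For □◇q:
w0: successors {w1, w5}; ◇q there: w1:T, w5:F. ✗
w1: successors {w2}; ◇q there: w2:F. ✗
w2: successors {w3}; ◇q there: w3:T. ✓
w3: successors {w6}; ◇q there: w6:F. ✗
w4: no successors, so □◇q holds vacuously. ✓
w5: no successors, so □◇q holds vacuously. ✓
w6: no successors, so □◇q holds vacuously. ✓
— 4 worlds.

6 and 4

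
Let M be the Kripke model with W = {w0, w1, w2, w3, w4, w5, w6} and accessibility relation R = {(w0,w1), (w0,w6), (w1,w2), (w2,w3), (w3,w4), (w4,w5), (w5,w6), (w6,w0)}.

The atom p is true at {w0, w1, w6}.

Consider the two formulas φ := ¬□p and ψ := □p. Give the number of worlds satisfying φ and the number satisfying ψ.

For ¬□p:
w0: □p is T. ✗
w1: □p is F. ✓
w2: □p is F. ✓
w3: □p is F. ✓
w4: □p is F. ✓
w5: □p is T. ✗
w6: □p is T. ✗
— 4 worlds.
For □p:
w0: successors {w1, w6}; p there: w1:T, w6:T. ✓
w1: successors {w2}; p there: w2:F. ✗
w2: successors {w3}; p there: w3:F. ✗
w3: successors {w4}; p there: w4:F. ✗
w4: successors {w5}; p there: w5:F. ✗
w5: successors {w6}; p there: w6:T. ✓
w6: successors {w0}; p there: w0:T. ✓
— 3 worlds.

4 and 3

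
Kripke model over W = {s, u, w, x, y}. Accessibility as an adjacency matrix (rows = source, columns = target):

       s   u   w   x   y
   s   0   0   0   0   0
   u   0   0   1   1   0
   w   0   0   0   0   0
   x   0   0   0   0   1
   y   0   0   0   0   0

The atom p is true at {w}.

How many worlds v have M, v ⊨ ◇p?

s: no successors, so ◇p fails. ✗
u: successors {w, x}; p there: w:T, x:F. ✓
w: no successors, so ◇p fails. ✗
x: successors {y}; p there: y:F. ✗
y: no successors, so ◇p fails. ✗
Satisfying worlds: {u}.

1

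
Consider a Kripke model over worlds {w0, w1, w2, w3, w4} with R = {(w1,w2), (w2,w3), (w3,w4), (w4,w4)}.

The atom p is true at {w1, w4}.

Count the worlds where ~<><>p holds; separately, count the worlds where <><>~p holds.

2 and 1

For ~<><>p:
w0: <><>p is F. ✓
w1: <><>p is F. ✓
w2: <><>p is T. ✗
w3: <><>p is T. ✗
w4: <><>p is T. ✗
— 2 worlds.
For <><>~p:
w0: no successors, so <><>~p fails. ✗
w1: successors {w2}; <>~p there: w2:T. ✓
w2: successors {w3}; <>~p there: w3:F. ✗
w3: successors {w4}; <>~p there: w4:F. ✗
w4: successors {w4}; <>~p there: w4:F. ✗
— 1 world.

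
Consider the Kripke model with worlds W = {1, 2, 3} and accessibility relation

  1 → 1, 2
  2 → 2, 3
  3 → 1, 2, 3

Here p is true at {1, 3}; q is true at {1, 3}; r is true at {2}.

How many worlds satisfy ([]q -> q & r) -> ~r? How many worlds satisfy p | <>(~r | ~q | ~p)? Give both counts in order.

2 and 3

For ([]q -> q & r) -> ~r:
1: []q -> q & r is T, ~r is T. ✓
2: []q -> q & r is T, ~r is F. ✗
3: []q -> q & r is T, ~r is T. ✓
— 2 worlds.
For p | <>(~r | ~q | ~p):
1: p is T, <>(~r | ~q | ~p) is T. ✓
2: p is F, <>(~r | ~q | ~p) is T. ✓
3: p is T, <>(~r | ~q | ~p) is T. ✓
— 3 worlds.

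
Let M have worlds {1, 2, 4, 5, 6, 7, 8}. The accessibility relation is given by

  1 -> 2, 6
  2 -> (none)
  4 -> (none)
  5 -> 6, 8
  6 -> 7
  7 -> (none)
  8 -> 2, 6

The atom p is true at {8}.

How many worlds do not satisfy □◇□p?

1: successors {2, 6}; ◇□p there: 2:F, 6:T. ✗
2: no successors, so □◇□p holds vacuously. ✓
4: no successors, so □◇□p holds vacuously. ✓
5: successors {6, 8}; ◇□p there: 6:T, 8:T. ✓
6: successors {7}; ◇□p there: 7:F. ✗
7: no successors, so □◇□p holds vacuously. ✓
8: successors {2, 6}; ◇□p there: 2:F, 6:T. ✗
Satisfying worlds: {2, 4, 5, 7}.
So □◇□p fails at the other 3 worlds.

3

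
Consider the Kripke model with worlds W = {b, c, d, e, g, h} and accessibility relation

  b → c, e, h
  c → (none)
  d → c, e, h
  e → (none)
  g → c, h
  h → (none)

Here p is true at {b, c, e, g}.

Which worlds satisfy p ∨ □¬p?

{b, c, e, g, h}

b: p is T, □¬p is F. ✓
c: p is T, □¬p is T. ✓
d: p is F, □¬p is F. ✗
e: p is T, □¬p is T. ✓
g: p is T, □¬p is F. ✓
h: p is F, □¬p is T. ✓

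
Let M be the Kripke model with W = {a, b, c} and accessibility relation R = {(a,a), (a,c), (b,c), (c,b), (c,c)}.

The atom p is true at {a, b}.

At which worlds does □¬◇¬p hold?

∅

a: successors {a, c}; ¬◇¬p there: a:F, c:F. ✗
b: successors {c}; ¬◇¬p there: c:F. ✗
c: successors {b, c}; ¬◇¬p there: b:F, c:F. ✗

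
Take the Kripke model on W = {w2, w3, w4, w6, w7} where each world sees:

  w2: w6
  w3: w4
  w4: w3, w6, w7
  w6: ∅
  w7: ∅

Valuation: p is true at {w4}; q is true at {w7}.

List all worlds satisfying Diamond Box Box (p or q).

w2: successors {w6}; Box Box (p or q) there: w6:T. ✓
w3: successors {w4}; Box Box (p or q) there: w4:T. ✓
w4: successors {w3, w6, w7}; Box Box (p or q) there: w3:F, w6:T, w7:T. ✓
w6: no successors, so Diamond Box Box (p or q) fails. ✗
w7: no successors, so Diamond Box Box (p or q) fails. ✗

{w2, w3, w4}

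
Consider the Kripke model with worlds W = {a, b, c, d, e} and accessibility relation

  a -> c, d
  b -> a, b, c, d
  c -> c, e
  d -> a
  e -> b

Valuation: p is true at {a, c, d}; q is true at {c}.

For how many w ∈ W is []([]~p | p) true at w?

3

a: successors {c, d}; []~p | p there: c:T, d:T. ✓
b: successors {a, b, c, d}; []~p | p there: a:T, b:F, c:T, d:T. ✗
c: successors {c, e}; []~p | p there: c:T, e:T. ✓
d: successors {a}; []~p | p there: a:T. ✓
e: successors {b}; []~p | p there: b:F. ✗
Satisfying worlds: {a, c, d}.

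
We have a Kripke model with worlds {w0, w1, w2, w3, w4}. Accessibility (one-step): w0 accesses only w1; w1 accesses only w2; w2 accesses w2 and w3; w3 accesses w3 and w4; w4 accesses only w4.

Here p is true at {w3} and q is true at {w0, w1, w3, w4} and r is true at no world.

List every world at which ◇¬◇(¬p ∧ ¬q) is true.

w0: successors {w1}; ¬◇(¬p ∧ ¬q) there: w1:F. ✗
w1: successors {w2}; ¬◇(¬p ∧ ¬q) there: w2:F. ✗
w2: successors {w2, w3}; ¬◇(¬p ∧ ¬q) there: w2:F, w3:T. ✓
w3: successors {w3, w4}; ¬◇(¬p ∧ ¬q) there: w3:T, w4:T. ✓
w4: successors {w4}; ¬◇(¬p ∧ ¬q) there: w4:T. ✓

{w2, w3, w4}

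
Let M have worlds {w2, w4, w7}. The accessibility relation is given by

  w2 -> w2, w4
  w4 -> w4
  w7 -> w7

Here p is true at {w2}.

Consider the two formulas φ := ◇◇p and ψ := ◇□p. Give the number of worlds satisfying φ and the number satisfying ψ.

For ◇◇p:
w2: successors {w2, w4}; ◇p there: w2:T, w4:F. ✓
w4: successors {w4}; ◇p there: w4:F. ✗
w7: successors {w7}; ◇p there: w7:F. ✗
— 1 world.
For ◇□p:
w2: successors {w2, w4}; □p there: w2:F, w4:F. ✗
w4: successors {w4}; □p there: w4:F. ✗
w7: successors {w7}; □p there: w7:F. ✗
— 0 worlds.

1 and 0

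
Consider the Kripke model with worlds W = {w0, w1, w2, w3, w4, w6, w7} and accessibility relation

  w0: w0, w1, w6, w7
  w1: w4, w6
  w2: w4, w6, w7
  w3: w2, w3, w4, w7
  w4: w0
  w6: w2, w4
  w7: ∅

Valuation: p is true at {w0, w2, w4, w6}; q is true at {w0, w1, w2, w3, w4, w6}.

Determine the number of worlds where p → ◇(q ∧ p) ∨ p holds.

7

w0: p is T, ◇(q ∧ p) ∨ p is T. ✓
w1: p is F, ◇(q ∧ p) ∨ p is T. ✓
w2: p is T, ◇(q ∧ p) ∨ p is T. ✓
w3: p is F, ◇(q ∧ p) ∨ p is T. ✓
w4: p is T, ◇(q ∧ p) ∨ p is T. ✓
w6: p is T, ◇(q ∧ p) ∨ p is T. ✓
w7: p is F, ◇(q ∧ p) ∨ p is F. ✓
Satisfying worlds: {w0, w1, w2, w3, w4, w6, w7}.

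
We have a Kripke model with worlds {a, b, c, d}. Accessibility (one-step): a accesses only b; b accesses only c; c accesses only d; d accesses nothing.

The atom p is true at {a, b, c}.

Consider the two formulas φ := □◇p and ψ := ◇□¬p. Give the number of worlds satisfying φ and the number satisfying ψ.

2 and 2

For □◇p:
a: successors {b}; ◇p there: b:T. ✓
b: successors {c}; ◇p there: c:F. ✗
c: successors {d}; ◇p there: d:F. ✗
d: no successors, so □◇p holds vacuously. ✓
— 2 worlds.
For ◇□¬p:
a: successors {b}; □¬p there: b:F. ✗
b: successors {c}; □¬p there: c:T. ✓
c: successors {d}; □¬p there: d:T. ✓
d: no successors, so ◇□¬p fails. ✗
— 2 worlds.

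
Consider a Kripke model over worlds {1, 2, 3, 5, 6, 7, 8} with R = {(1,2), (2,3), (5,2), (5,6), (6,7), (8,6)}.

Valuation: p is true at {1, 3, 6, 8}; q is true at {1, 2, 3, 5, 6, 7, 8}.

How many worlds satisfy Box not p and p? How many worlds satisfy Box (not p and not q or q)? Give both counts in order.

For Box not p and p:
1: Box not p is T, p is T. ✓
2: Box not p is F, p is F. ✗
3: Box not p is T, p is T. ✓
5: Box not p is F, p is F. ✗
6: Box not p is T, p is T. ✓
7: Box not p is T, p is F. ✗
8: Box not p is F, p is T. ✗
— 3 worlds.
For Box (not p and not q or q):
1: successors {2}; not p and not q or q there: 2:T. ✓
2: successors {3}; not p and not q or q there: 3:T. ✓
3: no successors, so Box (not p and not q or q) holds vacuously. ✓
5: successors {2, 6}; not p and not q or q there: 2:T, 6:T. ✓
6: successors {7}; not p and not q or q there: 7:T. ✓
7: no successors, so Box (not p and not q or q) holds vacuously. ✓
8: successors {6}; not p and not q or q there: 6:T. ✓
— 7 worlds.

3 and 7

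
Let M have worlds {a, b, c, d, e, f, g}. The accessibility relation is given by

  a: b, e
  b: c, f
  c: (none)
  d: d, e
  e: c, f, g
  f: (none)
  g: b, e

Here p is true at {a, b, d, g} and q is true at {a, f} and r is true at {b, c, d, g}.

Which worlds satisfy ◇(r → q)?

{a, b, d, e, g}

a: successors {b, e}; r → q there: b:F, e:T. ✓
b: successors {c, f}; r → q there: c:F, f:T. ✓
c: no successors, so ◇(r → q) fails. ✗
d: successors {d, e}; r → q there: d:F, e:T. ✓
e: successors {c, f, g}; r → q there: c:F, f:T, g:F. ✓
f: no successors, so ◇(r → q) fails. ✗
g: successors {b, e}; r → q there: b:F, e:T. ✓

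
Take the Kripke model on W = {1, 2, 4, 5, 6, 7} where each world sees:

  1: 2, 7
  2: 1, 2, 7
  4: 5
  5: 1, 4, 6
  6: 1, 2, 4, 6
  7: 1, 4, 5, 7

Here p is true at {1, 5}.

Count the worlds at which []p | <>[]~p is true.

5

1: []p is F, <>[]~p is F. ✗
2: []p is F, <>[]~p is T. ✓
4: []p is T, <>[]~p is F. ✓
5: []p is F, <>[]~p is T. ✓
6: []p is F, <>[]~p is T. ✓
7: []p is F, <>[]~p is T. ✓
Satisfying worlds: {2, 4, 5, 6, 7}.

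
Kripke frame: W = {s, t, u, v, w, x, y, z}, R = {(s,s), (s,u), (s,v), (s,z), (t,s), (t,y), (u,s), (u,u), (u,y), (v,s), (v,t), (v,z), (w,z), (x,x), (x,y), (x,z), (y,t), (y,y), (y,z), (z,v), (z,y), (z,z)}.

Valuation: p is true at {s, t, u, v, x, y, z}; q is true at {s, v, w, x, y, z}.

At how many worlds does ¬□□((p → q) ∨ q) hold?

s: □□((p → q) ∨ q) is F. ✓
t: □□((p → q) ∨ q) is F. ✓
u: □□((p → q) ∨ q) is F. ✓
v: □□((p → q) ∨ q) is F. ✓
w: □□((p → q) ∨ q) is T. ✗
x: □□((p → q) ∨ q) is F. ✓
y: □□((p → q) ∨ q) is F. ✓
z: □□((p → q) ∨ q) is F. ✓
Satisfying worlds: {s, t, u, v, x, y, z}.

7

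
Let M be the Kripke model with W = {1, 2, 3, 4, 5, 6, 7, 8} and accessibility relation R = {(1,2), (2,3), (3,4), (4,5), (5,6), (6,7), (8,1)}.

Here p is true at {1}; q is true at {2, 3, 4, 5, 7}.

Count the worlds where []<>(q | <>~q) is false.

1: successors {2}; <>(q | <>~q) there: 2:T. ✓
2: successors {3}; <>(q | <>~q) there: 3:T. ✓
3: successors {4}; <>(q | <>~q) there: 4:T. ✓
4: successors {5}; <>(q | <>~q) there: 5:F. ✗
5: successors {6}; <>(q | <>~q) there: 6:T. ✓
6: successors {7}; <>(q | <>~q) there: 7:F. ✗
7: no successors, so []<>(q | <>~q) holds vacuously. ✓
8: successors {1}; <>(q | <>~q) there: 1:T. ✓
Satisfying worlds: {1, 2, 3, 5, 7, 8}.
So []<>(q | <>~q) fails at the other 2 worlds.

2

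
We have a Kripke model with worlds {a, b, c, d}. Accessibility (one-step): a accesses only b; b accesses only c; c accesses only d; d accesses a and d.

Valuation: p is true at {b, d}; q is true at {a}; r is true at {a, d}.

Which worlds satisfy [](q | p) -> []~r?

a: [](q | p) is T, []~r is T. ✓
b: [](q | p) is F, []~r is T. ✓
c: [](q | p) is T, []~r is F. ✗
d: [](q | p) is T, []~r is F. ✗

{a, b}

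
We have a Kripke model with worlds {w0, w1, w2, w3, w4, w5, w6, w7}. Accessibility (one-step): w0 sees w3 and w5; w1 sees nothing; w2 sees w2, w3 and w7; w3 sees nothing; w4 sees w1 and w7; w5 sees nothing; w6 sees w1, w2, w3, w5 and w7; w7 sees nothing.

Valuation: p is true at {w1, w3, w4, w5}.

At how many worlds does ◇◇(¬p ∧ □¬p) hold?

w0: successors {w3, w5}; ◇(¬p ∧ □¬p) there: w3:F, w5:F. ✗
w1: no successors, so ◇◇(¬p ∧ □¬p) fails. ✗
w2: successors {w2, w3, w7}; ◇(¬p ∧ □¬p) there: w2:T, w3:F, w7:F. ✓
w3: no successors, so ◇◇(¬p ∧ □¬p) fails. ✗
w4: successors {w1, w7}; ◇(¬p ∧ □¬p) there: w1:F, w7:F. ✗
w5: no successors, so ◇◇(¬p ∧ □¬p) fails. ✗
w6: successors {w1, w2, w3, w5, w7}; ◇(¬p ∧ □¬p) there: w1:F, w2:T, w3:F, w5:F, w7:F. ✓
w7: no successors, so ◇◇(¬p ∧ □¬p) fails. ✗
Satisfying worlds: {w2, w6}.

2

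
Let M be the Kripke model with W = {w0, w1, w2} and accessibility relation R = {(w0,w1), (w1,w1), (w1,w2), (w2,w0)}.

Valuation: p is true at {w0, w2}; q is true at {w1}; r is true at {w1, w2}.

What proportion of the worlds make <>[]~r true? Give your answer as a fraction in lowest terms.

1/3

w0: successors {w1}; []~r there: w1:F. ✗
w1: successors {w1, w2}; []~r there: w1:F, w2:T. ✓
w2: successors {w0}; []~r there: w0:F. ✗
That's 1 of 3 worlds, so 1/3.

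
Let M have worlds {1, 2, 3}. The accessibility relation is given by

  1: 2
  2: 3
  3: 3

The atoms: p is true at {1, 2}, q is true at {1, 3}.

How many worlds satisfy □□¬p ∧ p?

2

1: □□¬p is T, p is T. ✓
2: □□¬p is T, p is T. ✓
3: □□¬p is T, p is F. ✗
Satisfying worlds: {1, 2}.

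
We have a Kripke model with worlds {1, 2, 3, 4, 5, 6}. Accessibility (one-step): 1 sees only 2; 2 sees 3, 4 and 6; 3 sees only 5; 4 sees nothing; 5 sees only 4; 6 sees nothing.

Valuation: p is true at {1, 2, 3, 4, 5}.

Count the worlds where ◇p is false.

1: successors {2}; p there: 2:T. ✓
2: successors {3, 4, 6}; p there: 3:T, 4:T, 6:F. ✓
3: successors {5}; p there: 5:T. ✓
4: no successors, so ◇p fails. ✗
5: successors {4}; p there: 4:T. ✓
6: no successors, so ◇p fails. ✗
Satisfying worlds: {1, 2, 3, 5}.
So ◇p fails at the other 2 worlds.

2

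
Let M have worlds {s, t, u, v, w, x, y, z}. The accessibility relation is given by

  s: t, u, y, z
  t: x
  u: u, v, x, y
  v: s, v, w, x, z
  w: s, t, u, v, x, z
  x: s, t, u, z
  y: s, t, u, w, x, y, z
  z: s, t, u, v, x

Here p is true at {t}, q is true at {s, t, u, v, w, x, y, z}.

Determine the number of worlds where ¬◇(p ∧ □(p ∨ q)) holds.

3

s: ◇(p ∧ □(p ∨ q)) is T. ✗
t: ◇(p ∧ □(p ∨ q)) is F. ✓
u: ◇(p ∧ □(p ∨ q)) is F. ✓
v: ◇(p ∧ □(p ∨ q)) is F. ✓
w: ◇(p ∧ □(p ∨ q)) is T. ✗
x: ◇(p ∧ □(p ∨ q)) is T. ✗
y: ◇(p ∧ □(p ∨ q)) is T. ✗
z: ◇(p ∧ □(p ∨ q)) is T. ✗
Satisfying worlds: {t, u, v}.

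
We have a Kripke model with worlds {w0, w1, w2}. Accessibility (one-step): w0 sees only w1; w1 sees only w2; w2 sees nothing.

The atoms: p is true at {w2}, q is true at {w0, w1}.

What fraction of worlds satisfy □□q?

w0: successors {w1}; □q there: w1:F. ✗
w1: successors {w2}; □q there: w2:T. ✓
w2: no successors, so □□q holds vacuously. ✓
That's 2 of 3 worlds, so 2/3.

2/3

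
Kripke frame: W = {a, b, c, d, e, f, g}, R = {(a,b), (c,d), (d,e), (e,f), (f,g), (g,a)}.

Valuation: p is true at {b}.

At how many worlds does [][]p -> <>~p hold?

5

a: [][]p is T, <>~p is F. ✗
b: [][]p is T, <>~p is F. ✗
c: [][]p is F, <>~p is T. ✓
d: [][]p is F, <>~p is T. ✓
e: [][]p is F, <>~p is T. ✓
f: [][]p is F, <>~p is T. ✓
g: [][]p is T, <>~p is T. ✓
Satisfying worlds: {c, d, e, f, g}.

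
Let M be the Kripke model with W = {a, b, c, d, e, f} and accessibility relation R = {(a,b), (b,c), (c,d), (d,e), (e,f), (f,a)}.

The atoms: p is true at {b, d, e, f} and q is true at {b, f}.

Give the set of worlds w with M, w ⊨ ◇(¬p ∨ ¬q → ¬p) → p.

{b, c, d, e, f}

a: ◇(¬p ∨ ¬q → ¬p) is T, p is F. ✗
b: ◇(¬p ∨ ¬q → ¬p) is T, p is T. ✓
c: ◇(¬p ∨ ¬q → ¬p) is F, p is F. ✓
d: ◇(¬p ∨ ¬q → ¬p) is F, p is T. ✓
e: ◇(¬p ∨ ¬q → ¬p) is T, p is T. ✓
f: ◇(¬p ∨ ¬q → ¬p) is T, p is T. ✓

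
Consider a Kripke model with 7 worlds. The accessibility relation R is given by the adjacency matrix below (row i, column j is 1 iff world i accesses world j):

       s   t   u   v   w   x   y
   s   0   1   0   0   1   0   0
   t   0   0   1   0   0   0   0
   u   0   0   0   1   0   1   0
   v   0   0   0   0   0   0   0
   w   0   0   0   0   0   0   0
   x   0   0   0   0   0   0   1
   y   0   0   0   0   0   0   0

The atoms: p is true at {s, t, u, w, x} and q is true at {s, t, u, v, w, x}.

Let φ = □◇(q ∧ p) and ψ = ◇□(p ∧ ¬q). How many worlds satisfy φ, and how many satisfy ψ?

For □◇(q ∧ p):
s: successors {t, w}; ◇(q ∧ p) there: t:T, w:F. ✗
t: successors {u}; ◇(q ∧ p) there: u:T. ✓
u: successors {v, x}; ◇(q ∧ p) there: v:F, x:F. ✗
v: no successors, so □◇(q ∧ p) holds vacuously. ✓
w: no successors, so □◇(q ∧ p) holds vacuously. ✓
x: successors {y}; ◇(q ∧ p) there: y:F. ✗
y: no successors, so □◇(q ∧ p) holds vacuously. ✓
— 4 worlds.
For ◇□(p ∧ ¬q):
s: successors {t, w}; □(p ∧ ¬q) there: t:F, w:T. ✓
t: successors {u}; □(p ∧ ¬q) there: u:F. ✗
u: successors {v, x}; □(p ∧ ¬q) there: v:T, x:F. ✓
v: no successors, so ◇□(p ∧ ¬q) fails. ✗
w: no successors, so ◇□(p ∧ ¬q) fails. ✗
x: successors {y}; □(p ∧ ¬q) there: y:T. ✓
y: no successors, so ◇□(p ∧ ¬q) fails. ✗
— 3 worlds.

4 and 3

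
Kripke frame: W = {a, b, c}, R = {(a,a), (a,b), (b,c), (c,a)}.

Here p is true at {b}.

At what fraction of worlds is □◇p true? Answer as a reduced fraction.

1/3

a: successors {a, b}; ◇p there: a:T, b:F. ✗
b: successors {c}; ◇p there: c:F. ✗
c: successors {a}; ◇p there: a:T. ✓
That's 1 of 3 worlds, so 1/3.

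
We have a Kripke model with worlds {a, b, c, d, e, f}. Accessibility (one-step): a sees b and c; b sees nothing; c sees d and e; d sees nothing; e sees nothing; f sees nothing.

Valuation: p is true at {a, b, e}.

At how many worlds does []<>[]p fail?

a: successors {b, c}; <>[]p there: b:F, c:T. ✗
b: no successors, so []<>[]p holds vacuously. ✓
c: successors {d, e}; <>[]p there: d:F, e:F. ✗
d: no successors, so []<>[]p holds vacuously. ✓
e: no successors, so []<>[]p holds vacuously. ✓
f: no successors, so []<>[]p holds vacuously. ✓
Satisfying worlds: {b, d, e, f}.
So []<>[]p fails at the other 2 worlds.

2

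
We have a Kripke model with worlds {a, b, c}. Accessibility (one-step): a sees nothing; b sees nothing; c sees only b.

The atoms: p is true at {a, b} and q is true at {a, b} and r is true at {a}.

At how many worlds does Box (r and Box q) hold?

a: no successors, so Box (r and Box q) holds vacuously. ✓
b: no successors, so Box (r and Box q) holds vacuously. ✓
c: successors {b}; r and Box q there: b:F. ✗
Satisfying worlds: {a, b}.

2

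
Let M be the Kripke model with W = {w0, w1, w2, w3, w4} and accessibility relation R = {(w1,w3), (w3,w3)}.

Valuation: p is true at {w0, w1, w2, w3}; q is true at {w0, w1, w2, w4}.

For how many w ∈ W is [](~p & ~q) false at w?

w0: no successors, so [](~p & ~q) holds vacuously. ✓
w1: successors {w3}; ~p & ~q there: w3:F. ✗
w2: no successors, so [](~p & ~q) holds vacuously. ✓
w3: successors {w3}; ~p & ~q there: w3:F. ✗
w4: no successors, so [](~p & ~q) holds vacuously. ✓
Satisfying worlds: {w0, w2, w4}.
So [](~p & ~q) fails at the other 2 worlds.

2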